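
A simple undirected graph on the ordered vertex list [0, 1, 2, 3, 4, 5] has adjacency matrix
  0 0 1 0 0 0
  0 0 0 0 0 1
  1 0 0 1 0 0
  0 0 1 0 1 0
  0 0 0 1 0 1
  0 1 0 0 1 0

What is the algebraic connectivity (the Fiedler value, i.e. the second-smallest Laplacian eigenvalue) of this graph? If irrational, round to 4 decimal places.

0.2679

Reading degrees in the order [0, 1, 2, 3, 4, 5] gives [1, 1, 2, 2, 2, 2]; set D = diag(1, 1, 2, 2, 2, 2) and form L = D - A. The sorted Laplacian eigenvalues are [0, 0.2679, 1, 2, 3, 3.7321]; the algebraic connectivity is the second entry, 0.2679. The largest eigenvalue, 3.7321, is at most the vertex count 6. There is one zero in the spectrum, matching the 1 component.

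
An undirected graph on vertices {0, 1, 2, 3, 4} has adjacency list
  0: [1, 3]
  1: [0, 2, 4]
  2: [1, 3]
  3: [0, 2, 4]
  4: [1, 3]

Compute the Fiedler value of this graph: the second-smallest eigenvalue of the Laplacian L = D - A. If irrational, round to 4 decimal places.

With the vertex order [0, 1, 2, 3, 4], the degrees are [2, 3, 2, 3, 2], giving D = diag(2, 3, 2, 3, 2) and L = D - A. The sorted Laplacian eigenvalues are [0, 2, 2, 3, 5]; the algebraic connectivity is the second entry, 2.

2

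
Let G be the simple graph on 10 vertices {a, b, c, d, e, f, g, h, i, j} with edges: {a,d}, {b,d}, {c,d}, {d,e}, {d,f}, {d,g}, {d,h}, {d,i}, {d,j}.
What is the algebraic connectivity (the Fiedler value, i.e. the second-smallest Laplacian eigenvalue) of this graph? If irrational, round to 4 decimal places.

1

Each diagonal entry of L is the vertex degree and each off-diagonal entry is -1 where an edge is present, 0 otherwise; in the order [a, b, c, d, e, f, g, h, i, j] the diagonal is [1, 1, 1, 9, 1, 1, 1, 1, 1, 1]. The smallest Laplacian eigenvalue is always 0. The next one, lambda_2 = 1, measures how hard the graph is to disconnect: larger values mean better connectivity. There is one zero in the spectrum, matching the 1 component. The eigenvalues sum to 18, which equals trace(L) = 2|E|.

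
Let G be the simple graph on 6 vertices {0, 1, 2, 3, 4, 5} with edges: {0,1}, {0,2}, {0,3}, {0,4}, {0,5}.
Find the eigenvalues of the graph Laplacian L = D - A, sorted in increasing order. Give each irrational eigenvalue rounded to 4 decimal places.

[0, 1, 1, 1, 1, 6]

Reading degrees in the order [0, 1, 2, 3, 4, 5] gives [5, 1, 1, 1, 1, 1]; set D = diag(5, 1, 1, 1, 1, 1) and form L = D - A. Diagonalising L (or applying a numerical eigensolver to the 6x6 matrix) gives the spectrum above.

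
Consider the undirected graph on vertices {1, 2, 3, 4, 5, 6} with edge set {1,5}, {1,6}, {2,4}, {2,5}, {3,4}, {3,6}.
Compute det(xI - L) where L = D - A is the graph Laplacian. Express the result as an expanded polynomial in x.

With the vertex order [1, 2, 3, 4, 5, 6], the degrees are [2, 2, 2, 2, 2, 2], giving D = diag(2, 2, 2, 2, 2, 2) and L = D - A. The eigenvalues of L are [0, 1, 1, 3, 3, 4]; the characteristic polynomial is the product of (x - lambda_i), which multiplies out to x^6 - 12x^5 + 54x^4 - 112x^3 + 105x^2 - 36x. The coefficient of x^5 equals -trace(L) = -12, matching the sum of degrees. There is one zero in the spectrum, matching the 1 component.

x^6 - 12x^5 + 54x^4 - 112x^3 + 105x^2 - 36x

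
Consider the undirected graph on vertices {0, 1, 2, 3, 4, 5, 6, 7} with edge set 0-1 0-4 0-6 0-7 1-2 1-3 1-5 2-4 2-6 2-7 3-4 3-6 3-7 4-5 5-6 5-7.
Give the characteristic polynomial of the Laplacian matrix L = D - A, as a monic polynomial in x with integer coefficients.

x^8 - 32x^7 + 432x^6 - 3200x^5 + 14080x^4 - 36864x^3 + 53248x^2 - 32768x

Reading degrees in the order [0, 1, 2, 3, 4, 5, 6, 7] gives [4, 4, 4, 4, 4, 4, 4, 4]; set D = diag(4, 4, 4, 4, 4, 4, 4, 4) and form L = D - A. The eigenvalues of L are [0, 4, 4, 4, 4, 4, 4, 8]; the characteristic polynomial is the product of (x - lambda_i), which multiplies out to x^8 - 32x^7 + 432x^6 - 3200x^5 + 14080x^4 - 36864x^3 + 53248x^2 - 32768x. Since p(0) = det(-L) = 0, x divides p(x). There is one zero in the spectrum, matching the 1 component.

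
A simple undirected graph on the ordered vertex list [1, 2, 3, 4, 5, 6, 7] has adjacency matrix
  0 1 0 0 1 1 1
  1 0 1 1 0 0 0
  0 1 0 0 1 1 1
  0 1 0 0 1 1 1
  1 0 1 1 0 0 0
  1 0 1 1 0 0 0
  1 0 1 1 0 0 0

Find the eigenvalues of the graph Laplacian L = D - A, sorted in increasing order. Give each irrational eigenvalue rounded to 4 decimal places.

With the vertex order [1, 2, 3, 4, 5, 6, 7], the degrees are [4, 3, 4, 4, 3, 3, 3], giving D = diag(4, 3, 4, 4, 3, 3, 3) and L = D - A. The multiplicity of 0 as a Laplacian eigenvalue equals the number of connected components. The single zero eigenvalue shows the graph is connected.

[0, 3, 3, 3, 4, 4, 7]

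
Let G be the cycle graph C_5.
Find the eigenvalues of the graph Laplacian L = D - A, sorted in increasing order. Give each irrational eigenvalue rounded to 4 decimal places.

The graph has 5 vertices and degree multiset [2, 2, 2, 2, 2]; D is the diagonal matrix of degrees and L = D - A. The multiplicity of 0 as a Laplacian eigenvalue equals the number of connected components. The single zero eigenvalue shows the graph is connected. The eigenvalues sum to 10, which equals trace(L) = 2|E|.

[0, 1.3820, 1.3820, 3.6180, 3.6180]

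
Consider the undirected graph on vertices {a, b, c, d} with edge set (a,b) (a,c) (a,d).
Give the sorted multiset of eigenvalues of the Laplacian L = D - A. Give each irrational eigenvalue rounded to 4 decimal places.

[0, 1, 1, 4]

Reading degrees in the order [a, b, c, d] gives [3, 1, 1, 1]; set D = diag(3, 1, 1, 1) and form L = D - A. The multiplicity of 0 as a Laplacian eigenvalue equals the number of connected components. The eigenvalues sum to 6, which equals trace(L) = 2|E|.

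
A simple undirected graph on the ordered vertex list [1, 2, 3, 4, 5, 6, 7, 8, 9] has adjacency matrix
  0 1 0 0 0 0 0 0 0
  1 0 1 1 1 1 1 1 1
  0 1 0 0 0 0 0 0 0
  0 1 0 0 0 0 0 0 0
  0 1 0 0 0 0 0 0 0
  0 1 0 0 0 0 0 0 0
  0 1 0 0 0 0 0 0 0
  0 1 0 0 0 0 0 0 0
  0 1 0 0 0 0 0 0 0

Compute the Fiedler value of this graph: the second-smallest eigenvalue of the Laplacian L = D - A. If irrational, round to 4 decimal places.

Reading degrees in the order [1, 2, 3, 4, 5, 6, 7, 8, 9] gives [1, 8, 1, 1, 1, 1, 1, 1, 1]; set D = diag(1, 8, 1, 1, 1, 1, 1, 1, 1) and form L = D - A. Computing the eigenvalues of L and sorting gives [0, 1, 1, 1, 1, 1, 1, 1, 9]. The Fiedler value lambda_2 = 1 is strictly positive, so the graph is connected.

1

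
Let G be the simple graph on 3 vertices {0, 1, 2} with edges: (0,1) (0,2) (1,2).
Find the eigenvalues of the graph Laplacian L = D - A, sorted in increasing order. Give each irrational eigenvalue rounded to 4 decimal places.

Each diagonal entry of L is the vertex degree and each off-diagonal entry is -1 where an edge is present, 0 otherwise; in the order [0, 1, 2] the diagonal is [2, 2, 2]. The multiplicity of 0 as a Laplacian eigenvalue equals the number of connected components. The single zero eigenvalue shows the graph is connected. By the matrix-tree theorem the graph has (1/3) * product of the nonzero eigenvalues = 3 spanning trees.

[0, 3, 3]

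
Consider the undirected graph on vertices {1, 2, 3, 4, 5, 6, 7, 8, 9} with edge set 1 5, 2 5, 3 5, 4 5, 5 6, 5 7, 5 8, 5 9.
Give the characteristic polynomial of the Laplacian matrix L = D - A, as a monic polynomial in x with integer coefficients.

x^9 - 16x^8 + 84x^7 - 224x^6 + 350x^5 - 336x^4 + 196x^3 - 64x^2 + 9x

Reading degrees in the order [1, 2, 3, 4, 5, 6, 7, 8, 9] gives [1, 1, 1, 1, 8, 1, 1, 1, 1]; set D = diag(1, 1, 1, 1, 8, 1, 1, 1, 1) and form L = D - A. The eigenvalues of L are [0, 1, 1, 1, 1, 1, 1, 1, 9]; the characteristic polynomial is the product of (x - lambda_i), which multiplies out to x^9 - 16x^8 + 84x^7 - 224x^6 + 350x^5 - 336x^4 + 196x^3 - 64x^2 + 9x. The coefficient of x^8 equals -trace(L) = -16, matching the sum of degrees. The largest eigenvalue, 9, is at most the vertex count 9. There is one zero in the spectrum, matching the 1 component.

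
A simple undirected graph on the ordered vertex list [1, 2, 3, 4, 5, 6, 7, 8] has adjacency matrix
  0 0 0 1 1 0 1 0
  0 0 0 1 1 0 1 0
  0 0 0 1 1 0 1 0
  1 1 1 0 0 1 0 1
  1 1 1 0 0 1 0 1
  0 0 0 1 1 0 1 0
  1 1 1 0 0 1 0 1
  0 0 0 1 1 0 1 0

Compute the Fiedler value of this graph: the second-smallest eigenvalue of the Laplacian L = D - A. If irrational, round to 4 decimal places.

Reading degrees in the order [1, 2, 3, 4, 5, 6, 7, 8] gives [3, 3, 3, 5, 5, 3, 5, 3]; set D = diag(3, 3, 3, 5, 5, 3, 5, 3) and form L = D - A. The smallest Laplacian eigenvalue is always 0. The next one, lambda_2 = 3, measures how hard the graph is to disconnect: larger values mean better connectivity. By the matrix-tree theorem the graph has (1/8) * product of the nonzero eigenvalues = 2025 spanning trees.

3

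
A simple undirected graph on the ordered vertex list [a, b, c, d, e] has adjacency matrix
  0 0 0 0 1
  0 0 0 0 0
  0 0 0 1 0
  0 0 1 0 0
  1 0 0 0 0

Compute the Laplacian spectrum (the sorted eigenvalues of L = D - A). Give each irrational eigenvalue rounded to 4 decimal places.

[0, 0, 0, 2, 2]

With the vertex order [a, b, c, d, e], the degrees are [1, 0, 1, 1, 1], giving D = diag(1, 0, 1, 1, 1) and L = D - A. Since every row of L sums to 0, the all-ones vector is in the kernel and 0 is an eigenvalue. The 3 zero eigenvalues correspond to the 3 connected components. The largest eigenvalue, 2, is at most the vertex count 5.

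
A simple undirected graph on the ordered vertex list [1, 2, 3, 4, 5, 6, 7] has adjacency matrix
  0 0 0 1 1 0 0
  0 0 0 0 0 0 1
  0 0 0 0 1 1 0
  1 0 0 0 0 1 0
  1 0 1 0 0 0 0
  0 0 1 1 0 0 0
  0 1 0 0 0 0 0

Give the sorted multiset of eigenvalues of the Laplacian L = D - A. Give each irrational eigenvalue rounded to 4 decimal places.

Reading degrees in the order [1, 2, 3, 4, 5, 6, 7] gives [2, 1, 2, 2, 2, 2, 1]; set D = diag(2, 1, 2, 2, 2, 2, 1) and form L = D - A. Since every row of L sums to 0, the all-ones vector is in the kernel and 0 is an eigenvalue. The 2 zero eigenvalues correspond to the 2 connected components. There are 2 zeros in the spectrum, matching the 2 components.

[0, 0, 1.3820, 1.3820, 2, 3.6180, 3.6180]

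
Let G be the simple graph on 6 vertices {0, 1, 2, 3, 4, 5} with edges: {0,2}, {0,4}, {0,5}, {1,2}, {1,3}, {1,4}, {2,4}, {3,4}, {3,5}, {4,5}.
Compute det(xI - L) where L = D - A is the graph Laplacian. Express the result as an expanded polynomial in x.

x^6 - 20x^5 + 155x^4 - 580x^3 + 1045x^2 - 726x

With the vertex order [0, 1, 2, 3, 4, 5], the degrees are [3, 3, 3, 3, 5, 3], giving D = diag(3, 3, 3, 3, 5, 3) and L = D - A. L has integer entries, so p(x) = det(xI - L) has integer coefficients. Expanding the determinant yields x^6 - 20x^5 + 155x^4 - 580x^3 + 1045x^2 - 726x. The constant term is 0 because L is singular (the all-ones vector lies in its kernel). There is one zero in the spectrum, matching the 1 component. The eigenvalues sum to 20, which equals trace(L) = 2|E|.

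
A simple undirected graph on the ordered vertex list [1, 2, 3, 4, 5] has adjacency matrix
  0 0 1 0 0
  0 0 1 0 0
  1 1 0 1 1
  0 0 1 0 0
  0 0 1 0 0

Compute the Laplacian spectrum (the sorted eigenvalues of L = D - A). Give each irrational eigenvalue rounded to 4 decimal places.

[0, 1, 1, 1, 5]

Reading degrees in the order [1, 2, 3, 4, 5] gives [1, 1, 4, 1, 1]; set D = diag(1, 1, 4, 1, 1) and form L = D - A. The multiplicity of 0 as a Laplacian eigenvalue equals the number of connected components. The single zero eigenvalue shows the graph is connected. By the matrix-tree theorem the graph has (1/5) * product of the nonzero eigenvalues = 1 spanning tree.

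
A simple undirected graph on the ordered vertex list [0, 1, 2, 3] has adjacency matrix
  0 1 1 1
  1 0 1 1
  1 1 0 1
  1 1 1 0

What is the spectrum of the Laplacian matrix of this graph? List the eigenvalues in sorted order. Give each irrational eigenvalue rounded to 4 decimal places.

Reading degrees in the order [0, 1, 2, 3] gives [3, 3, 3, 3]; set D = diag(3, 3, 3, 3) and form L = D - A. Since every row of L sums to 0, the all-ones vector is in the kernel and 0 is an eigenvalue. The eigenvalues sum to 12, which equals trace(L) = 2|E|.

[0, 4, 4, 4]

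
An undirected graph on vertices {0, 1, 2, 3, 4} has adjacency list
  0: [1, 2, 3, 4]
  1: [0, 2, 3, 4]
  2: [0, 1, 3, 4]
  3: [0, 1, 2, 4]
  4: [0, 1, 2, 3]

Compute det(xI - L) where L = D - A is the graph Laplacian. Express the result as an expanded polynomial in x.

x^5 - 20x^4 + 150x^3 - 500x^2 + 625x

Reading degrees in the order [0, 1, 2, 3, 4] gives [4, 4, 4, 4, 4]; set D = diag(4, 4, 4, 4, 4) and form L = D - A. The eigenvalues of L are [0, 5, 5, 5, 5]; the characteristic polynomial is the product of (x - lambda_i), which multiplies out to x^5 - 20x^4 + 150x^3 - 500x^2 + 625x. The constant term is 0 because L is singular (the all-ones vector lies in its kernel). By the matrix-tree theorem the graph has (1/5) * product of the nonzero eigenvalues = 125 spanning trees.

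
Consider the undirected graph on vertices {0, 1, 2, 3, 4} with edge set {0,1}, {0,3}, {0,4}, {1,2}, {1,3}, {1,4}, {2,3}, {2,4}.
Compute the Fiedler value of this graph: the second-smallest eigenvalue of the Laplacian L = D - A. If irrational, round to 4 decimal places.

With the vertex order [0, 1, 2, 3, 4], the degrees are [3, 4, 3, 3, 3], giving D = diag(3, 4, 3, 3, 3) and L = D - A. The smallest Laplacian eigenvalue is always 0. The next one, lambda_2 = 3, measures how hard the graph is to disconnect: larger values mean better connectivity.

3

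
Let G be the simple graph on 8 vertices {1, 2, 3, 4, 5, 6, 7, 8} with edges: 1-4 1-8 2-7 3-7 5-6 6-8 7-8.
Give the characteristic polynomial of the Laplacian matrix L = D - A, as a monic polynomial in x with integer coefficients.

Each diagonal entry of L is the vertex degree and each off-diagonal entry is -1 where an edge is present, 0 otherwise; in the order [1, 2, 3, 4, 5, 6, 7, 8] the diagonal is [2, 1, 1, 1, 1, 2, 3, 3]. L has integer entries, so p(x) = det(xI - L) has integer coefficients. Expanding the determinant yields x^8 - 14x^7 + 76x^6 - 204x^5 + 286x^4 - 204x^3 + 67x^2 - 8x. The constant term is 0 because L is singular (the all-ones vector lies in its kernel). The largest eigenvalue, 4.6935, is at most the vertex count 8. The eigenvalues sum to 14, which equals trace(L) = 2|E|.

x^8 - 14x^7 + 76x^6 - 204x^5 + 286x^4 - 204x^3 + 67x^2 - 8x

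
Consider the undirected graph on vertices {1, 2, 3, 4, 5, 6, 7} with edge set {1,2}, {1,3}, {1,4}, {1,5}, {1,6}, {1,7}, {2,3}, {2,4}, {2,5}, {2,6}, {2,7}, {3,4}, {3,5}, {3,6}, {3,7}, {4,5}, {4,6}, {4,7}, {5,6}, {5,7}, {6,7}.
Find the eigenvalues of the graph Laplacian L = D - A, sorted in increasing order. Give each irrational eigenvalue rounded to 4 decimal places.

Each diagonal entry of L is the vertex degree and each off-diagonal entry is -1 where an edge is present, 0 otherwise; in the order [1, 2, 3, 4, 5, 6, 7] the diagonal is [6, 6, 6, 6, 6, 6, 6]. The multiplicity of 0 as a Laplacian eigenvalue equals the number of connected components. The single zero eigenvalue shows the graph is connected. There is one zero in the spectrum, matching the 1 component.

[0, 7, 7, 7, 7, 7, 7]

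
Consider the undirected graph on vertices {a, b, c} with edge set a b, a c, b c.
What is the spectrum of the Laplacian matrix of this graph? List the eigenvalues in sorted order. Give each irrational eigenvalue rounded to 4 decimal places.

Reading degrees in the order [a, b, c] gives [2, 2, 2]; set D = diag(2, 2, 2) and form L = D - A. Diagonalising L (or applying a numerical eigensolver to the 3x3 matrix) gives the spectrum above. There is one zero in the spectrum, matching the 1 component.

[0, 3, 3]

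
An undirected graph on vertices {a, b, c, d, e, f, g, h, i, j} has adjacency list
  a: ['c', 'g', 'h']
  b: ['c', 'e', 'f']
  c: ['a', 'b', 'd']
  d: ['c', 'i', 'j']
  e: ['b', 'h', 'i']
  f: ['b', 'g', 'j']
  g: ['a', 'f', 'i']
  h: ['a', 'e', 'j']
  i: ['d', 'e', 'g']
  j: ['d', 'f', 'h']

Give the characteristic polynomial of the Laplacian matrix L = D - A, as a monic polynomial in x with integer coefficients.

x^10 - 30x^9 + 390x^8 - 2880x^7 + 13305x^6 - 39882x^5 + 77640x^4 - 94800x^3 + 66000x^2 - 20000x

Reading degrees in the order [a, b, c, d, e, f, g, h, i, j] gives [3, 3, 3, 3, 3, 3, 3, 3, 3, 3]; set D = diag(3, 3, 3, 3, 3, 3, 3, 3, 3, 3) and form L = D - A. The eigenvalues of L are [0, 2, 2, 2, 2, 2, 5, 5, 5, 5]; the characteristic polynomial is the product of (x - lambda_i), which multiplies out to x^10 - 30x^9 + 390x^8 - 2880x^7 + 13305x^6 - 39882x^5 + 77640x^4 - 94800x^3 + 66000x^2 - 20000x. The constant term is 0 because L is singular (the all-ones vector lies in its kernel). The eigenvalues sum to 30, which equals trace(L) = 2|E|.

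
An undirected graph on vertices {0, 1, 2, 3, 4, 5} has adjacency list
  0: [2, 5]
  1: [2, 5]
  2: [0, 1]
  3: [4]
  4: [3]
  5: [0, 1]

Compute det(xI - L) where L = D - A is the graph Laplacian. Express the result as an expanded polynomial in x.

x^6 - 10x^5 + 36x^4 - 56x^3 + 32x^2

Reading degrees in the order [0, 1, 2, 3, 4, 5] gives [2, 2, 2, 1, 1, 2]; set D = diag(2, 2, 2, 1, 1, 2) and form L = D - A. L has integer entries, so p(x) = det(xI - L) has integer coefficients. Expanding the determinant yields x^6 - 10x^5 + 36x^4 - 56x^3 + 32x^2. The coefficient of x^5 equals -trace(L) = -10, matching the sum of degrees.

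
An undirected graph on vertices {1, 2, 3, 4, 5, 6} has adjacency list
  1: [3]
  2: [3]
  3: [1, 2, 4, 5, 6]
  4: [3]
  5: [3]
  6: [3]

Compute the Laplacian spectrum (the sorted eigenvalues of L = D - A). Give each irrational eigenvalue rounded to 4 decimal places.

With the vertex order [1, 2, 3, 4, 5, 6], the degrees are [1, 1, 5, 1, 1, 1], giving D = diag(1, 1, 5, 1, 1, 1) and L = D - A. The multiplicity of 0 as a Laplacian eigenvalue equals the number of connected components. The single zero eigenvalue shows the graph is connected. By the matrix-tree theorem the graph has (1/6) * product of the nonzero eigenvalues = 1 spanning tree.

[0, 1, 1, 1, 1, 6]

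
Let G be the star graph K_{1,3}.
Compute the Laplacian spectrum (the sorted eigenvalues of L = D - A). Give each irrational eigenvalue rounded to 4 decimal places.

The graph has 4 vertices and degree multiset [3, 1, 1, 1]; D is the diagonal matrix of degrees and L = D - A. Since every row of L sums to 0, the all-ones vector is in the kernel and 0 is an eigenvalue. The single zero eigenvalue shows the graph is connected.

[0, 1, 1, 4]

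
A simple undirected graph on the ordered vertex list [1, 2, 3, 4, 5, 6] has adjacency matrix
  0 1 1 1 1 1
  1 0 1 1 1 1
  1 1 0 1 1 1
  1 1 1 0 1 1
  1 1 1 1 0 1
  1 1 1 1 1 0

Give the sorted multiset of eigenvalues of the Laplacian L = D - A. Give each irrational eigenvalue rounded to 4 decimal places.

Each diagonal entry of L is the vertex degree and each off-diagonal entry is -1 where an edge is present, 0 otherwise; in the order [1, 2, 3, 4, 5, 6] the diagonal is [5, 5, 5, 5, 5, 5]. Since every row of L sums to 0, the all-ones vector is in the kernel and 0 is an eigenvalue. The single zero eigenvalue shows the graph is connected. The largest eigenvalue, 6, is at most the vertex count 6. By the matrix-tree theorem the graph has (1/6) * product of the nonzero eigenvalues = 1296 spanning trees.

[0, 6, 6, 6, 6, 6]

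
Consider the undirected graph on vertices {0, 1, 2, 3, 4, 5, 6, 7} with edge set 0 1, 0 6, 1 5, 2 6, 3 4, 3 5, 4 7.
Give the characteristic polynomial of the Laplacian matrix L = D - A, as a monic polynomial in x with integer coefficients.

x^8 - 14x^7 + 78x^6 - 220x^5 + 330x^4 - 252x^3 + 84x^2 - 8x

Each diagonal entry of L is the vertex degree and each off-diagonal entry is -1 where an edge is present, 0 otherwise; in the order [0, 1, 2, 3, 4, 5, 6, 7] the diagonal is [2, 2, 1, 2, 2, 2, 2, 1]. Computing det(xI - L) by cofactor expansion (or equivalently via sum-over-permutations) gives x^8 - 14x^7 + 78x^6 - 220x^5 + 330x^4 - 252x^3 + 84x^2 - 8x. Since p(0) = det(-L) = 0, x divides p(x). By the matrix-tree theorem the graph has (1/8) * product of the nonzero eigenvalues = 1 spanning tree.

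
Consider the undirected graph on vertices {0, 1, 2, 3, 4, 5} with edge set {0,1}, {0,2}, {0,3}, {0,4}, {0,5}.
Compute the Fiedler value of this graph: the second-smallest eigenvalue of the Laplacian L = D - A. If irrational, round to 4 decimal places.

Reading degrees in the order [0, 1, 2, 3, 4, 5] gives [5, 1, 1, 1, 1, 1]; set D = diag(5, 1, 1, 1, 1, 1) and form L = D - A. Computing the eigenvalues of L and sorting gives [0, 1, 1, 1, 1, 6]. The Fiedler value lambda_2 = 1 is strictly positive, so the graph is connected.

1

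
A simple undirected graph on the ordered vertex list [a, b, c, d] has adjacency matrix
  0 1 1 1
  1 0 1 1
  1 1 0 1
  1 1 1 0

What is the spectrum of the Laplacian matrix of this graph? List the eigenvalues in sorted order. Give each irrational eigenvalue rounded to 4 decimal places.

[0, 4, 4, 4]

Each diagonal entry of L is the vertex degree and each off-diagonal entry is -1 where an edge is present, 0 otherwise; in the order [a, b, c, d] the diagonal is [3, 3, 3, 3]. The multiplicity of 0 as a Laplacian eigenvalue equals the number of connected components. The single zero eigenvalue shows the graph is connected. The largest eigenvalue, 4, is at most the vertex count 4. The eigenvalues sum to 12, which equals trace(L) = 2|E|.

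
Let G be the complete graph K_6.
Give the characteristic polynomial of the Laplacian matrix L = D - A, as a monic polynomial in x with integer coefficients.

The graph has 6 vertices and degree multiset [5, 5, 5, 5, 5, 5]; D is the diagonal matrix of degrees and L = D - A. The eigenvalues of L are [0, 6, 6, 6, 6, 6]; the characteristic polynomial is the product of (x - lambda_i), which multiplies out to x^6 - 30x^5 + 360x^4 - 2160x^3 + 6480x^2 - 7776x. The coefficient of x^5 equals -trace(L) = -30, matching the sum of degrees. By the matrix-tree theorem the graph has (1/6) * product of the nonzero eigenvalues = 1296 spanning trees.

x^6 - 30x^5 + 360x^4 - 2160x^3 + 6480x^2 - 7776x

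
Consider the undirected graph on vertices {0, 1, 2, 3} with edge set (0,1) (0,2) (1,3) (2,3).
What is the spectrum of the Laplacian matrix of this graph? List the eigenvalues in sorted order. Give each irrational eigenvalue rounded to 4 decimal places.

[0, 2, 2, 4]

Reading degrees in the order [0, 1, 2, 3] gives [2, 2, 2, 2]; set D = diag(2, 2, 2, 2) and form L = D - A. The multiplicity of 0 as a Laplacian eigenvalue equals the number of connected components. The single zero eigenvalue shows the graph is connected. The eigenvalues sum to 8, which equals trace(L) = 2|E|.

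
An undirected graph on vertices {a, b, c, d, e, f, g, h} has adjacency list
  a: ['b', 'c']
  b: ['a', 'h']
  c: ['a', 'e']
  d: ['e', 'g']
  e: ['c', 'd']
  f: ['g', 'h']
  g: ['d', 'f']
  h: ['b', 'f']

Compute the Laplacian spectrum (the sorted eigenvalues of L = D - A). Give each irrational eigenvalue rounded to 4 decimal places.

[0, 0.5858, 0.5858, 2, 2, 3.4142, 3.4142, 4]

With the vertex order [a, b, c, d, e, f, g, h], the degrees are [2, 2, 2, 2, 2, 2, 2, 2], giving D = diag(2, 2, 2, 2, 2, 2, 2, 2) and L = D - A. The multiplicity of 0 as a Laplacian eigenvalue equals the number of connected components. The largest eigenvalue, 4, is at most the vertex count 8.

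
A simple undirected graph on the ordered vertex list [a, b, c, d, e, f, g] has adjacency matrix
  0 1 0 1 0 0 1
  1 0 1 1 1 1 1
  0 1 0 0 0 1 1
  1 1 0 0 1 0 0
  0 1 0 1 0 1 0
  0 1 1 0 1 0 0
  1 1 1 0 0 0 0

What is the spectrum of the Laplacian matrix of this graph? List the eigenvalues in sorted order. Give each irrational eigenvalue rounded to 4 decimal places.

[0, 2, 2, 4, 4, 5, 7]

With the vertex order [a, b, c, d, e, f, g], the degrees are [3, 6, 3, 3, 3, 3, 3], giving D = diag(3, 6, 3, 3, 3, 3, 3) and L = D - A. Since every row of L sums to 0, the all-ones vector is in the kernel and 0 is an eigenvalue. The eigenvalues sum to 24, which equals trace(L) = 2|E|. By the matrix-tree theorem the graph has (1/7) * product of the nonzero eigenvalues = 320 spanning trees.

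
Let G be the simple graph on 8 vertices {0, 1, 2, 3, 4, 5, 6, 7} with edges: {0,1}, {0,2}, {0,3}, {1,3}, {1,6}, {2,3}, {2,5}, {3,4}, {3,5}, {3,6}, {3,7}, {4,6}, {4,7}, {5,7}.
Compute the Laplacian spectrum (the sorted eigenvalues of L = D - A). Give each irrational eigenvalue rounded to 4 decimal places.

With the vertex order [0, 1, 2, 3, 4, 5, 6, 7], the degrees are [3, 3, 3, 7, 3, 3, 3, 3], giving D = diag(3, 3, 3, 7, 3, 3, 3, 3) and L = D - A. The multiplicity of 0 as a Laplacian eigenvalue equals the number of connected components. The largest eigenvalue, 8, is at most the vertex count 8.

[0, 1.7530, 1.7530, 3.4450, 3.4450, 4.8019, 4.8019, 8]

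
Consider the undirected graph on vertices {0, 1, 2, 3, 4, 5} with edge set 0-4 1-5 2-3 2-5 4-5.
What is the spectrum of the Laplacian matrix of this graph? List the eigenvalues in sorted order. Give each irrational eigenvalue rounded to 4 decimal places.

Each diagonal entry of L is the vertex degree and each off-diagonal entry is -1 where an edge is present, 0 otherwise; in the order [0, 1, 2, 3, 4, 5] the diagonal is [1, 1, 2, 1, 2, 3]. Diagonalising L (or applying a numerical eigensolver to the 6x6 matrix) gives the spectrum above. The single zero eigenvalue shows the graph is connected. By the matrix-tree theorem the graph has (1/6) * product of the nonzero eigenvalues = 1 spanning tree. The eigenvalues sum to 10, which equals trace(L) = 2|E|.

[0, 0.3820, 0.6972, 2, 2.6180, 4.3028]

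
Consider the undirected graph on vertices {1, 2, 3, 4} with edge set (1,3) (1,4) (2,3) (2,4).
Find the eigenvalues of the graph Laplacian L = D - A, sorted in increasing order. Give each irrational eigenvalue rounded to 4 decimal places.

[0, 2, 2, 4]

Each diagonal entry of L is the vertex degree and each off-diagonal entry is -1 where an edge is present, 0 otherwise; in the order [1, 2, 3, 4] the diagonal is [2, 2, 2, 2]. Diagonalising L (or applying a numerical eigensolver to the 4x4 matrix) gives the spectrum above. The single zero eigenvalue shows the graph is connected. The largest eigenvalue, 4, is at most the vertex count 4. The eigenvalues sum to 8, which equals trace(L) = 2|E|.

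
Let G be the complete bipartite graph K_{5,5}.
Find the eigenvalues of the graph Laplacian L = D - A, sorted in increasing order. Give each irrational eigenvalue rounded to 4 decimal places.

The graph has 10 vertices and degree multiset [5, 5, 5, 5, 5, 5, 5, 5, 5, 5]; D is the diagonal matrix of degrees and L = D - A. Diagonalising L (or applying a numerical eigensolver to the 10x10 matrix) gives the spectrum above. The eigenvalues sum to 50, which equals trace(L) = 2|E|.

[0, 5, 5, 5, 5, 5, 5, 5, 5, 10]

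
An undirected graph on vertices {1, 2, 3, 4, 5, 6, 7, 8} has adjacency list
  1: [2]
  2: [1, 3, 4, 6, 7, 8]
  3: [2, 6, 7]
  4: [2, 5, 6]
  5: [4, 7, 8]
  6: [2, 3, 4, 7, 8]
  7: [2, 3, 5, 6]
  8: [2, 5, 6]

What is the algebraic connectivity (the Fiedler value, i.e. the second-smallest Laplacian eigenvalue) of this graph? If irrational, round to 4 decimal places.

Reading degrees in the order [1, 2, 3, 4, 5, 6, 7, 8] gives [1, 6, 3, 3, 3, 5, 4, 3]; set D = diag(1, 6, 3, 3, 3, 5, 4, 3) and form L = D - A. The sorted Laplacian eigenvalues are [0, 0.9586, 2.2502, 3, 3.4745, 4.7610, 6.3313, 7.2245]; the algebraic connectivity is the second entry, 0.9586. The largest eigenvalue, 7.2245, is at most the vertex count 8.

0.9586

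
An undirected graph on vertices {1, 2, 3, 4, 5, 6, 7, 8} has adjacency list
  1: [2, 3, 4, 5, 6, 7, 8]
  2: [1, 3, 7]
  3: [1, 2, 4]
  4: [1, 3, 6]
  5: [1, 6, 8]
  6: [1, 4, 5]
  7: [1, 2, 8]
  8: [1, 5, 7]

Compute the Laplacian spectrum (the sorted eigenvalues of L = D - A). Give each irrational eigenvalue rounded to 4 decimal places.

Reading degrees in the order [1, 2, 3, 4, 5, 6, 7, 8] gives [7, 3, 3, 3, 3, 3, 3, 3]; set D = diag(7, 3, 3, 3, 3, 3, 3, 3) and form L = D - A. The multiplicity of 0 as a Laplacian eigenvalue equals the number of connected components. The eigenvalues sum to 28, which equals trace(L) = 2|E|.

[0, 1.7530, 1.7530, 3.4450, 3.4450, 4.8019, 4.8019, 8]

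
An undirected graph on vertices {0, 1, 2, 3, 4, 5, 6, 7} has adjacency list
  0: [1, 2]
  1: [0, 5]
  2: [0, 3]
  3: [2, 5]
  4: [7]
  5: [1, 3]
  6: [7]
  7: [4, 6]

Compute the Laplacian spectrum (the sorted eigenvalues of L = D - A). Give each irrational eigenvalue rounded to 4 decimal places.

With the vertex order [0, 1, 2, 3, 4, 5, 6, 7], the degrees are [2, 2, 2, 2, 1, 2, 1, 2], giving D = diag(2, 2, 2, 2, 1, 2, 1, 2) and L = D - A. Since every row of L sums to 0, the all-ones vector is in the kernel and 0 is an eigenvalue. The 2 zero eigenvalues correspond to the 2 connected components. The eigenvalues sum to 14, which equals trace(L) = 2|E|. The largest eigenvalue, 3.6180, is at most the vertex count 8.

[0, 0, 1, 1.3820, 1.3820, 3, 3.6180, 3.6180]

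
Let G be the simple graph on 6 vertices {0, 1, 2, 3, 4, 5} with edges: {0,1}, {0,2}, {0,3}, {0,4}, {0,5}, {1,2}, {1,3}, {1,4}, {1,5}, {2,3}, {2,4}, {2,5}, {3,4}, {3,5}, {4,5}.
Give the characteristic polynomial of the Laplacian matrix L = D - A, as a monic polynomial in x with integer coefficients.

With the vertex order [0, 1, 2, 3, 4, 5], the degrees are [5, 5, 5, 5, 5, 5], giving D = diag(5, 5, 5, 5, 5, 5) and L = D - A. Computing det(xI - L) by cofactor expansion (or equivalently via sum-over-permutations) gives x^6 - 30x^5 + 360x^4 - 2160x^3 + 6480x^2 - 7776x. The coefficient of x^5 equals -trace(L) = -30, matching the sum of degrees. By the matrix-tree theorem the graph has (1/6) * product of the nonzero eigenvalues = 1296 spanning trees. There is one zero in the spectrum, matching the 1 component.

x^6 - 30x^5 + 360x^4 - 2160x^3 + 6480x^2 - 7776x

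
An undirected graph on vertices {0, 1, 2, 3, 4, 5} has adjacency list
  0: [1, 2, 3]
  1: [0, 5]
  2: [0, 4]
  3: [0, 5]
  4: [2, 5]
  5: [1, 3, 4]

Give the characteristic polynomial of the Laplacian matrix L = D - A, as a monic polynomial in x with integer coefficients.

With the vertex order [0, 1, 2, 3, 4, 5], the degrees are [3, 2, 2, 2, 2, 3], giving D = diag(3, 2, 2, 2, 2, 3) and L = D - A. L has integer entries, so p(x) = det(xI - L) has integer coefficients. Expanding the determinant yields x^6 - 14x^5 + 74x^4 - 184x^3 + 216x^2 - 96x. The coefficient of x^5 equals -trace(L) = -14, matching the sum of degrees. The largest eigenvalue, 4.7321, is at most the vertex count 6.

x^6 - 14x^5 + 74x^4 - 184x^3 + 216x^2 - 96x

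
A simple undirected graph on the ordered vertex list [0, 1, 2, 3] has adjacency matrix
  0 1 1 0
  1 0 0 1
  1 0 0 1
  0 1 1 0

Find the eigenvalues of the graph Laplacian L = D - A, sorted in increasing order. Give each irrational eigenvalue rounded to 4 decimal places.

Each diagonal entry of L is the vertex degree and each off-diagonal entry is -1 where an edge is present, 0 otherwise; in the order [0, 1, 2, 3] the diagonal is [2, 2, 2, 2]. Since every row of L sums to 0, the all-ones vector is in the kernel and 0 is an eigenvalue. The largest eigenvalue, 4, is at most the vertex count 4.

[0, 2, 2, 4]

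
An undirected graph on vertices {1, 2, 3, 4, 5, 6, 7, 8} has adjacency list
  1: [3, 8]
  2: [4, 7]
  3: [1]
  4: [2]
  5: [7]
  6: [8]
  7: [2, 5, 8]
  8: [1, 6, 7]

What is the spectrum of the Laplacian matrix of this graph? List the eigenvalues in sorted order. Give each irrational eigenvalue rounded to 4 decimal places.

With the vertex order [1, 2, 3, 4, 5, 6, 7, 8], the degrees are [2, 2, 1, 1, 1, 1, 3, 3], giving D = diag(2, 2, 1, 1, 1, 1, 3, 3) and L = D - A. Since every row of L sums to 0, the all-ones vector is in the kernel and 0 is an eigenvalue. By the matrix-tree theorem the graph has (1/8) * product of the nonzero eigenvalues = 1 spanning tree. There is one zero in the spectrum, matching the 1 component.

[0, 0.2509, 0.5858, 0.7287, 2, 2.3349, 3.4142, 4.6855]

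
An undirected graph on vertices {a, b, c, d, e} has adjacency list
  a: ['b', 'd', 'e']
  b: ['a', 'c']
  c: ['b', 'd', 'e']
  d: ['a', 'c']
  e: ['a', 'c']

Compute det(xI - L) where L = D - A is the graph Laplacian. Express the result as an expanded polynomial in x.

x^5 - 12x^4 + 51x^3 - 92x^2 + 60x

Reading degrees in the order [a, b, c, d, e] gives [3, 2, 3, 2, 2]; set D = diag(3, 2, 3, 2, 2) and form L = D - A. The eigenvalues of L are [0, 2, 2, 3, 5]; the characteristic polynomial is the product of (x - lambda_i), which multiplies out to x^5 - 12x^4 + 51x^3 - 92x^2 + 60x. Since p(0) = det(-L) = 0, x divides p(x). The eigenvalues sum to 12, which equals trace(L) = 2|E|. There is one zero in the spectrum, matching the 1 component.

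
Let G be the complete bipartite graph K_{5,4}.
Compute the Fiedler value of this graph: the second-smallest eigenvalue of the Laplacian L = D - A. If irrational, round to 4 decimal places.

4

The graph has 9 vertices and degree multiset [5, 5, 5, 5, 4, 4, 4, 4, 4]; D is the diagonal matrix of degrees and L = D - A. The smallest Laplacian eigenvalue is always 0. The next one, lambda_2 = 4, measures how hard the graph is to disconnect: larger values mean better connectivity. By the matrix-tree theorem the graph has (1/9) * product of the nonzero eigenvalues = 32000 spanning trees.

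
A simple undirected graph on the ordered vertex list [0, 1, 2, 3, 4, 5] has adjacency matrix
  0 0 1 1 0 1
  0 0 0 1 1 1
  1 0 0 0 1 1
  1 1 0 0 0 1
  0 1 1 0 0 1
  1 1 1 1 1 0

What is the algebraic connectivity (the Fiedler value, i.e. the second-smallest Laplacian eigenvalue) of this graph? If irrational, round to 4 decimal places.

With the vertex order [0, 1, 2, 3, 4, 5], the degrees are [3, 3, 3, 3, 3, 5], giving D = diag(3, 3, 3, 3, 3, 5) and L = D - A. The smallest Laplacian eigenvalue is always 0. The next one, lambda_2 = 2.3820, measures how hard the graph is to disconnect: larger values mean better connectivity. The eigenvalues sum to 20, which equals trace(L) = 2|E|. The largest eigenvalue, 6, is at most the vertex count 6.

2.3820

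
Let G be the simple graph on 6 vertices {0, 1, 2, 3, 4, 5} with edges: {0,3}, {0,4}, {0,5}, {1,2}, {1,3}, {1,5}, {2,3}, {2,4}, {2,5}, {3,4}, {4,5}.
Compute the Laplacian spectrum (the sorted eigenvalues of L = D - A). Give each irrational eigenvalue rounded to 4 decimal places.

With the vertex order [0, 1, 2, 3, 4, 5], the degrees are [3, 3, 4, 4, 4, 4], giving D = diag(3, 3, 4, 4, 4, 4) and L = D - A. The multiplicity of 0 as a Laplacian eigenvalue equals the number of connected components. The single zero eigenvalue shows the graph is connected. There is one zero in the spectrum, matching the 1 component.

[0, 2.5858, 4, 4, 5.4142, 6]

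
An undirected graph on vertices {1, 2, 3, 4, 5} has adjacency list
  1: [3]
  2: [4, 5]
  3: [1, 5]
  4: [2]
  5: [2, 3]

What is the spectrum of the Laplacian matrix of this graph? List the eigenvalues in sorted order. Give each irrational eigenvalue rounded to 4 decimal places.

[0, 0.3820, 1.3820, 2.6180, 3.6180]

With the vertex order [1, 2, 3, 4, 5], the degrees are [1, 2, 2, 1, 2], giving D = diag(1, 2, 2, 1, 2) and L = D - A. The multiplicity of 0 as a Laplacian eigenvalue equals the number of connected components.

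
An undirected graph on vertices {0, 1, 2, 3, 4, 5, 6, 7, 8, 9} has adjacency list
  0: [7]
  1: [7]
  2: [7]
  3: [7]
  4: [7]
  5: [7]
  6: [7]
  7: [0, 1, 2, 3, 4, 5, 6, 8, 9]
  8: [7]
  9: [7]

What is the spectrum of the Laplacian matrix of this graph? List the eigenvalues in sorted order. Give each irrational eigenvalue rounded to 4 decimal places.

[0, 1, 1, 1, 1, 1, 1, 1, 1, 10]

With the vertex order [0, 1, 2, 3, 4, 5, 6, 7, 8, 9], the degrees are [1, 1, 1, 1, 1, 1, 1, 9, 1, 1], giving D = diag(1, 1, 1, 1, 1, 1, 1, 9, 1, 1) and L = D - A. L is symmetric positive semidefinite, so every eigenvalue is real and nonnegative. The single zero eigenvalue shows the graph is connected. The largest eigenvalue, 10, is at most the vertex count 10. By the matrix-tree theorem the graph has (1/10) * product of the nonzero eigenvalues = 1 spanning tree.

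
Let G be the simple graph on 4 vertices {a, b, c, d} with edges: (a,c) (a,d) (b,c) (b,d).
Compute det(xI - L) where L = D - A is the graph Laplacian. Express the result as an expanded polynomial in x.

x^4 - 8x^3 + 20x^2 - 16x

With the vertex order [a, b, c, d], the degrees are [2, 2, 2, 2], giving D = diag(2, 2, 2, 2) and L = D - A. L has integer entries, so p(x) = det(xI - L) has integer coefficients. Expanding the determinant yields x^4 - 8x^3 + 20x^2 - 16x. The constant term is 0 because L is singular (the all-ones vector lies in its kernel). The largest eigenvalue, 4, is at most the vertex count 4.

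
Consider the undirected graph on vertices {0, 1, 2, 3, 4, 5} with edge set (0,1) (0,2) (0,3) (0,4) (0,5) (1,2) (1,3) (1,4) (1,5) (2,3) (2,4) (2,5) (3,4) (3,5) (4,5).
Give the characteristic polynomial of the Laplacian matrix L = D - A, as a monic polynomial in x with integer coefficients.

x^6 - 30x^5 + 360x^4 - 2160x^3 + 6480x^2 - 7776x

Reading degrees in the order [0, 1, 2, 3, 4, 5] gives [5, 5, 5, 5, 5, 5]; set D = diag(5, 5, 5, 5, 5, 5) and form L = D - A. Computing det(xI - L) by cofactor expansion (or equivalently via sum-over-permutations) gives x^6 - 30x^5 + 360x^4 - 2160x^3 + 6480x^2 - 7776x. The coefficient of x^5 equals -trace(L) = -30, matching the sum of degrees. There is one zero in the spectrum, matching the 1 component. By the matrix-tree theorem the graph has (1/6) * product of the nonzero eigenvalues = 1296 spanning trees.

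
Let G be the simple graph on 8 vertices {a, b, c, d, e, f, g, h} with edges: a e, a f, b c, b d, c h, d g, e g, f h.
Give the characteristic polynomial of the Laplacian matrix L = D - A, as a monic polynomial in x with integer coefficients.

x^8 - 16x^7 + 104x^6 - 352x^5 + 660x^4 - 672x^3 + 336x^2 - 64x

With the vertex order [a, b, c, d, e, f, g, h], the degrees are [2, 2, 2, 2, 2, 2, 2, 2], giving D = diag(2, 2, 2, 2, 2, 2, 2, 2) and L = D - A. Computing det(xI - L) by cofactor expansion (or equivalently via sum-over-permutations) gives x^8 - 16x^7 + 104x^6 - 352x^5 + 660x^4 - 672x^3 + 336x^2 - 64x. The coefficient of x^7 equals -trace(L) = -16, matching the sum of degrees. There is one zero in the spectrum, matching the 1 component.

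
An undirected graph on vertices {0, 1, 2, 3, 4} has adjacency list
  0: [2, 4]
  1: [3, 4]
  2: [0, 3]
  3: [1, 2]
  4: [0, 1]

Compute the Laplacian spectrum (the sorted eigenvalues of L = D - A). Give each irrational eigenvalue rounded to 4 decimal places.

Each diagonal entry of L is the vertex degree and each off-diagonal entry is -1 where an edge is present, 0 otherwise; in the order [0, 1, 2, 3, 4] the diagonal is [2, 2, 2, 2, 2]. Diagonalising L (or applying a numerical eigensolver to the 5x5 matrix) gives the spectrum above.

[0, 1.3820, 1.3820, 3.6180, 3.6180]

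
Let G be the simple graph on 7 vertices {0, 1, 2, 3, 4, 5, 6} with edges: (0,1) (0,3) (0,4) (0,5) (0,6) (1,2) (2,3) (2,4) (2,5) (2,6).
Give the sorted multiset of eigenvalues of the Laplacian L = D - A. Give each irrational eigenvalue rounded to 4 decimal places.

Reading degrees in the order [0, 1, 2, 3, 4, 5, 6] gives [5, 2, 5, 2, 2, 2, 2]; set D = diag(5, 2, 5, 2, 2, 2, 2) and form L = D - A. Since every row of L sums to 0, the all-ones vector is in the kernel and 0 is an eigenvalue. The single zero eigenvalue shows the graph is connected.

[0, 2, 2, 2, 2, 5, 7]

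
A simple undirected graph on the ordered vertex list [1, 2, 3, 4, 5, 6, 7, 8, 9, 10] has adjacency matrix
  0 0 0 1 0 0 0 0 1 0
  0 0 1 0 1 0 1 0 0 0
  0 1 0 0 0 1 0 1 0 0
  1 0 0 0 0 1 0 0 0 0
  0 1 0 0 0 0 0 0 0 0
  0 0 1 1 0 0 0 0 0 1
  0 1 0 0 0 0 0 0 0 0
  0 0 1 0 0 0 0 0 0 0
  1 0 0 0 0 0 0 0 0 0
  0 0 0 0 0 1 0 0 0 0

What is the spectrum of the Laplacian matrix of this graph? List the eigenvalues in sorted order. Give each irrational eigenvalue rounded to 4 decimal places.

[0, 0.1614, 0.4439, 0.6905, 1, 1.4077, 2.4604, 3.0833, 3.9006, 4.8522]

Each diagonal entry of L is the vertex degree and each off-diagonal entry is -1 where an edge is present, 0 otherwise; in the order [1, 2, 3, 4, 5, 6, 7, 8, 9, 10] the diagonal is [2, 3, 3, 2, 1, 3, 1, 1, 1, 1]. L is symmetric positive semidefinite, so every eigenvalue is real and nonnegative. By the matrix-tree theorem the graph has (1/10) * product of the nonzero eigenvalues = 1 spanning tree.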